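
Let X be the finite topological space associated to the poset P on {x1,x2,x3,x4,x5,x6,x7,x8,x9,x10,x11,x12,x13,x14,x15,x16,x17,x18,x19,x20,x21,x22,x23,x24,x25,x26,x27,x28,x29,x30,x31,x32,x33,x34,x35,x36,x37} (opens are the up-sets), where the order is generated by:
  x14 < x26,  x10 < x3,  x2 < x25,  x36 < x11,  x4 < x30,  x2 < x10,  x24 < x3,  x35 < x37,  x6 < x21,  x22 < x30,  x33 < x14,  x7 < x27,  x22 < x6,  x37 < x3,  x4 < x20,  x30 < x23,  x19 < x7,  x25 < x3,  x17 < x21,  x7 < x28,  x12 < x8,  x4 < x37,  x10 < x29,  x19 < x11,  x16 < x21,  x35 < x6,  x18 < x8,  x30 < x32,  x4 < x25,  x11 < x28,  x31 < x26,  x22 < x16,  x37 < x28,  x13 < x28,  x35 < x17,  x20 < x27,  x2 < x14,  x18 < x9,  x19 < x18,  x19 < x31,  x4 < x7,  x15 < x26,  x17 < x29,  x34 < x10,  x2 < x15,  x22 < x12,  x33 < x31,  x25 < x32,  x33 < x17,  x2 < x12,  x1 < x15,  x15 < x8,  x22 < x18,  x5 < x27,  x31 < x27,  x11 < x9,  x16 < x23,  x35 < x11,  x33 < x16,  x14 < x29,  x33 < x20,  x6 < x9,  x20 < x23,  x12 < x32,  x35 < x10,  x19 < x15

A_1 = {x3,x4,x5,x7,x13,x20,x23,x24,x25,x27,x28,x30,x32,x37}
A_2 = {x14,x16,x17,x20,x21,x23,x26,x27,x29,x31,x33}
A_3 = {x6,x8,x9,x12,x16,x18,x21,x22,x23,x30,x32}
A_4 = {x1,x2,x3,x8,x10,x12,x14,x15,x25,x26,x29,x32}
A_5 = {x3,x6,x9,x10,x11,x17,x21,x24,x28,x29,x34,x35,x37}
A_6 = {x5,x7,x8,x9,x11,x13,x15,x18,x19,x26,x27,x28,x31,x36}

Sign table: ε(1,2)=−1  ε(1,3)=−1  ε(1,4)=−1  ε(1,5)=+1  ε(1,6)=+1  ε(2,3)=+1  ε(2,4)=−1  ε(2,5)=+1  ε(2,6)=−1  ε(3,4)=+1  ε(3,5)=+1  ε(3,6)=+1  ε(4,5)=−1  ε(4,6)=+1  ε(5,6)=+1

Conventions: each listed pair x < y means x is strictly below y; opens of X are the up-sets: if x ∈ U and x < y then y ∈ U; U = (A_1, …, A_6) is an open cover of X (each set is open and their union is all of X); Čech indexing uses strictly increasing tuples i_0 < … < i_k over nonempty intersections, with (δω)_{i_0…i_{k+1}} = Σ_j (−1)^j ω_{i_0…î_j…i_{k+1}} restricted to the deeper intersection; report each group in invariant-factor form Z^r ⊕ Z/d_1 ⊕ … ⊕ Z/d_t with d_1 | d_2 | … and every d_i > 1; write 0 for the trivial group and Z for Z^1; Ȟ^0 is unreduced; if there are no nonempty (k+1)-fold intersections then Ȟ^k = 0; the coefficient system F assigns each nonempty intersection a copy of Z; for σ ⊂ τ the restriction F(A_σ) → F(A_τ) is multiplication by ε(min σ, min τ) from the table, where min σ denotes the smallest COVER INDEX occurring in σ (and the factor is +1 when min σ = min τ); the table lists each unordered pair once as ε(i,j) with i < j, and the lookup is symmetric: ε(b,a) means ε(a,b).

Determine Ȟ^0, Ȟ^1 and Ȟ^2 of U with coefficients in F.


Ȟ^0(U;F) ≅ 0, Ȟ^1(U;F) ≅ Z/2, Ȟ^2(U;F) ≅ Z

nonempty intersections:
  A12={x20,x23,x27} A13={x23,x30,x32} A14={x3,x25,x32} A15={x3,x24,x28,x37} A16={x5,x7,x13,x27,x28} A23={x16,x21,x23} A24={x14,x26,x29} A25={x17,x21,x29} A26={x26,x27,x31} A34={x8,x12,x32} A35={x6,x9,x21} A36={x8,x9,x18} A45={x3,x10,x29} A46={x8,x15,x26} A56={x9,x11,x28}
  A123={x23} A126={x27} A134={x32} A145={x3} A156={x28} A235={x21} A245={x29} A246={x26} A346={x8} A356={x9}
C dims 6,15,10; δ0: rk 6, SNF 1^5·2; δ1: rk 9, SNF 1^9
Ȟ^0: (6−6)−0=0 ⇒ 0
Ȟ^1: (15−9)−6=0 plus torsion [2] ⇒ Z/2
Ȟ^2: (10−0)−9=1 ⇒ Z


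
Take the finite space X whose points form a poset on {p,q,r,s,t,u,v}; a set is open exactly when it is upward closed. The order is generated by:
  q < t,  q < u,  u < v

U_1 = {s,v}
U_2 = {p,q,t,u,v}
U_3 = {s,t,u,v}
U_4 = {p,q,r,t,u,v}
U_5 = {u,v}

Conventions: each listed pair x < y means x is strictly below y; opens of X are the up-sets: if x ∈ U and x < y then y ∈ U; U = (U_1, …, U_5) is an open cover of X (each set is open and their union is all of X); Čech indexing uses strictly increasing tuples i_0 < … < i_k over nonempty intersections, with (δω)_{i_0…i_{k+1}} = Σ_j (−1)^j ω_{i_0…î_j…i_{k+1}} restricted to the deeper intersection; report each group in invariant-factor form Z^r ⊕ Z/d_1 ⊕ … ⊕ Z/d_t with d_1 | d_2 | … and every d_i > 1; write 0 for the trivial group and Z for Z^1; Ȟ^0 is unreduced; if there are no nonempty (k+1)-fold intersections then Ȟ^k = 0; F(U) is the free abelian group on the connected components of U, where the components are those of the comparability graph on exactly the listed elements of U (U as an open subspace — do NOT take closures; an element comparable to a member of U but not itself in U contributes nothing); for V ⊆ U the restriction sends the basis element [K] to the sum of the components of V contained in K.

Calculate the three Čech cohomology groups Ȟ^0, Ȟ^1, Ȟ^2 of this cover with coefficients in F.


Ȟ^0 ≅ Z^4, Ȟ^1 ≅ 0, Ȟ^2 ≅ 0

nerve simplices:
  U12={v} U13={s,v} U14={v} U15={v} U23={t,u,v} U24={p,q,t,u,v} U25={u,v} U34={t,u,v} U35={u,v} U45={u,v}
  U123={v} U124={v} U125={v} U134={v} U135={v} U145={v} U234={t,u,v} U235={u,v} U245={u,v} U345={u,v}
  U1234={v} U1235={v} U1245={v} U1345={v} U2345={u,v}
  U12345={v}
components per intersection:
  U1: {s} {v}
  U2: {p} {q,t,u,v}
  U3: {s} {t} {u,v}
  U4: {p} {q,t,u,v} {r}
  U5: {u,v}
  U12: {v}
  U13: {s} {v}
  U14: {v}
  U15: {v}
  U23: {t} {u,v}
  U24: {p} {q,t,u,v}
  U25: {u,v}
  U34: {t} {u,v}
  U35: {u,v}
  U45: {u,v}
  U123: {v}
  U124: {v}
  U125: {v}
  U134: {v}
  U135: {v}
  U145: {v}
  U234: {t} {u,v}
  U235: {u,v}
  U245: {u,v}
  U345: {u,v}
  U1234: {v}
  U1235: {v}
  U1245: {v}
  U1345: {v}
  U2345: {u,v}
  U12345: {v}
C dims 11,14,11,5; δ0: rk 7, SNF 1^7; δ1: rk 7, SNF 1^7; δ2: rk 4, SNF 1^4
degree 0: 11−7−0 = 4 → Ȟ^0 ≅ Z^4
degree 1: 14−7−7 = 0 → Ȟ^1 ≅ 0
degree 2: 11−4−7 = 0 → Ȟ^2 ≅ 0


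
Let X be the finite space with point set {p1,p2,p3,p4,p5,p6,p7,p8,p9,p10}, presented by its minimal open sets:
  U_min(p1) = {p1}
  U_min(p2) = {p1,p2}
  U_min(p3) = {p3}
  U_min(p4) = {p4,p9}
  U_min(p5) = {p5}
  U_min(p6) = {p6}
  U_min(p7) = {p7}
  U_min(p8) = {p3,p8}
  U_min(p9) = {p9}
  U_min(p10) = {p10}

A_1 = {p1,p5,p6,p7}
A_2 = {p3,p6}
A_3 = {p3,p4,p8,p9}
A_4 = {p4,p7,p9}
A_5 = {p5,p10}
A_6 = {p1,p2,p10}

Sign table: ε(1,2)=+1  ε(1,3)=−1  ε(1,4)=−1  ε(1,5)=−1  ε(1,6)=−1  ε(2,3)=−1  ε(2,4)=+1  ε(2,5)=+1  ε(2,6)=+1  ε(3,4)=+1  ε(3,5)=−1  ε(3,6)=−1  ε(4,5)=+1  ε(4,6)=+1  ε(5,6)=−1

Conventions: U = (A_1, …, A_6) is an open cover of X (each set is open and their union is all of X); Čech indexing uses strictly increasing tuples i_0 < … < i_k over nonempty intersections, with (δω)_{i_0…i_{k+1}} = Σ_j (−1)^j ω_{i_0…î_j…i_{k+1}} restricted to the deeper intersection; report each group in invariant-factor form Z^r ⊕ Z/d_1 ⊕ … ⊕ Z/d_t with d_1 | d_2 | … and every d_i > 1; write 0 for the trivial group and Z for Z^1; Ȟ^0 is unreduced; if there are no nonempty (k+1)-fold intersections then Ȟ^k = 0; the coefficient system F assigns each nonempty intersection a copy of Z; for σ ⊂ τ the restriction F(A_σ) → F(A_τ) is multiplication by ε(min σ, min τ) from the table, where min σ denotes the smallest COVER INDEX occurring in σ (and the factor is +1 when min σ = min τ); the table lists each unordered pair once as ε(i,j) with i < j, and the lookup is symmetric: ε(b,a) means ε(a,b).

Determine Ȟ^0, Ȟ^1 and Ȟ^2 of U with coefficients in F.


Ȟ^0 = 0; Ȟ^1 = Z ⊕ Z/2; Ȟ^2 = 0

nonempty overlaps:
  A12={p6} A14={p7} A15={p5} A16={p1} A23={p3} A34={p4,p9} A56={p10}
C dims 6,7; δ0: rk 6, SNF 1^5·2
degree 0: 6−6−0 = 0 → Ȟ^0 ≅ 0
degree 1: 7−0−6 = 1 plus torsion [2] → Ȟ^1 ≅ Z ⊕ Z/2
degree 2: 0−0−0 = 0 → Ȟ^2 ≅ 0


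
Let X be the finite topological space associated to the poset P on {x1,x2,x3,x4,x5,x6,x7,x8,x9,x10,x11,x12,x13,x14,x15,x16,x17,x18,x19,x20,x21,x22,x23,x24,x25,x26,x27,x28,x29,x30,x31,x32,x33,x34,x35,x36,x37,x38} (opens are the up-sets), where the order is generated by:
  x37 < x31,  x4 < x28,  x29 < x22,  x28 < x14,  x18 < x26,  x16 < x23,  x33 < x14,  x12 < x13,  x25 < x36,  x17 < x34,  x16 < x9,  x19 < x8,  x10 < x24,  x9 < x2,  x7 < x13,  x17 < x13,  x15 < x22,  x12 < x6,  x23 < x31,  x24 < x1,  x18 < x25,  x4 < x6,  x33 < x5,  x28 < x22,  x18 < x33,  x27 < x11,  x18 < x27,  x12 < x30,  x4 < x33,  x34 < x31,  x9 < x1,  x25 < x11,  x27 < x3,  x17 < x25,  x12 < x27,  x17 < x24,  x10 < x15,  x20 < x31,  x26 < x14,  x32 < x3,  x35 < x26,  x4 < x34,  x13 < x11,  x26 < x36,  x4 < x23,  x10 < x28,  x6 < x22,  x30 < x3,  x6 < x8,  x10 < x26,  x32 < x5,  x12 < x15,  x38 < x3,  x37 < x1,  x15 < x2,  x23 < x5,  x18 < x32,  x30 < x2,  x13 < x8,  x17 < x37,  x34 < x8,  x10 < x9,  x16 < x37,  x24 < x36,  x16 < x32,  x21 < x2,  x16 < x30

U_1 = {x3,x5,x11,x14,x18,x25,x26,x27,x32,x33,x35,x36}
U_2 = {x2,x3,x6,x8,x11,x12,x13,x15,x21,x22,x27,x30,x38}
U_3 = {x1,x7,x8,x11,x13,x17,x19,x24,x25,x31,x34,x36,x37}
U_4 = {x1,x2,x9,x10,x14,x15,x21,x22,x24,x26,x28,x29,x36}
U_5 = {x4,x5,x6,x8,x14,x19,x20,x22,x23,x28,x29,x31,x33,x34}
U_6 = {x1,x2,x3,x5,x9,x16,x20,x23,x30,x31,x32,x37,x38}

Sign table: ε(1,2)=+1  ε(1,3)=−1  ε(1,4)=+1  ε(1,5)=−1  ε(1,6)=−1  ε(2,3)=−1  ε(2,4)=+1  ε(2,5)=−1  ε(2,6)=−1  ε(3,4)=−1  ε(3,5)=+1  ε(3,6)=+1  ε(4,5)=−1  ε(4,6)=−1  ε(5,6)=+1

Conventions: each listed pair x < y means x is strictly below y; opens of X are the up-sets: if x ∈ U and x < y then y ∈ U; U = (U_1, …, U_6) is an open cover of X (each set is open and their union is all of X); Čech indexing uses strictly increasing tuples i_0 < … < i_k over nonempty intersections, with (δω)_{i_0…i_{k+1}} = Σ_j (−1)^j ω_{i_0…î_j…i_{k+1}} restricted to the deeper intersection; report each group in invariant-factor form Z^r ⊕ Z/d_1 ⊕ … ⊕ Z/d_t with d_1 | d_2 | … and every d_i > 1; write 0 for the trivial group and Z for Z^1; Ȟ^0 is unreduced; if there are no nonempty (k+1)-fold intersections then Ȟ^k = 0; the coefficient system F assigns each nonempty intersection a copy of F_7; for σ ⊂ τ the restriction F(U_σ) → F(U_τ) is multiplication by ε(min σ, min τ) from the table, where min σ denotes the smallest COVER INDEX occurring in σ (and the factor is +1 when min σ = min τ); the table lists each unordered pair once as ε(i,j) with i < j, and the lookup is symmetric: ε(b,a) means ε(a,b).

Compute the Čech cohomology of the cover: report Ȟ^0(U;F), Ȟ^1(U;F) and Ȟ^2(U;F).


nerve simplices:
  U12={x3,x11,x27} U13={x11,x25,x36} U14={x14,x26,x36} U15={x5,x14,x33} U16={x3,x5,x32} U23={x8,x11,x13} U24={x2,x15,x21,x22} U25={x6,x8,x22} U26={x2,x3,x30,x38} U34={x1,x24,x36} U35={x8,x19,x31,x34} U36={x1,x31,x37} U45={x14,x22,x28,x29} U46={x1,x2,x9} U56={x5,x20,x23,x31}
  U123={x11} U126={x3} U134={x36} U145={x14} U156={x5} U235={x8} U245={x22} U246={x2} U346={x1} U356={x31}
C dims 6,15,10; δ0: rk_F7 5; δ1: rk_F7 10
degree 0: 6−5−0 = 1 → Ȟ^0 ≅ Z/7
degree 1: 15−10−5 = 0 → Ȟ^1 ≅ 0
degree 2: 10−0−10 = 0 → Ȟ^2 ≅ 0

Ȟ^0(U;F) ≅ Z/7; Ȟ^1(U;F) ≅ 0; Ȟ^2(U;F) ≅ 0


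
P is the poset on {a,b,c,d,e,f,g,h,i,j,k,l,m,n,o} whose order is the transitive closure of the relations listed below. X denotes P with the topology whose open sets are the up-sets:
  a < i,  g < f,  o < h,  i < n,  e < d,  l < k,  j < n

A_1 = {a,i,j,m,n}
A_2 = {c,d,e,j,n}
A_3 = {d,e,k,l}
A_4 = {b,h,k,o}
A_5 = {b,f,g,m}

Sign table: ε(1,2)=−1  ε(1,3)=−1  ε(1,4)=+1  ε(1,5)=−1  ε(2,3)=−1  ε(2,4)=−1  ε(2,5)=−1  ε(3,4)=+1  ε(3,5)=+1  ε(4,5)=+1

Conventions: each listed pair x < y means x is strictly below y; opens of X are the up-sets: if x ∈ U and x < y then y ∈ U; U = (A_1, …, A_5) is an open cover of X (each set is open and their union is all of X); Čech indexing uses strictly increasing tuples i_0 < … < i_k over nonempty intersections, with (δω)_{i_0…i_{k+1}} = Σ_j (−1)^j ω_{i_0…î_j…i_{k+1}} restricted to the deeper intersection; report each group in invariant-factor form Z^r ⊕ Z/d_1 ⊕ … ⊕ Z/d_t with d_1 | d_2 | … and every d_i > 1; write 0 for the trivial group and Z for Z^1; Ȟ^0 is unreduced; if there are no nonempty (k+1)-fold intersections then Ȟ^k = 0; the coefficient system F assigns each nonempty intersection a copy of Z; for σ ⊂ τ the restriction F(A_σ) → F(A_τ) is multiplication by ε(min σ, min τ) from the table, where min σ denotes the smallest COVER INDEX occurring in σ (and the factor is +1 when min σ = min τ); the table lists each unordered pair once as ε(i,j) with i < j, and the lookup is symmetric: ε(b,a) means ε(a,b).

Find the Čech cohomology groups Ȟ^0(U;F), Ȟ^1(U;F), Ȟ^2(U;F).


intersection data:
  A12={j,n} A15={m} A23={d,e} A34={k} A45={b}
C dims 5,5; δ0: rk 5, SNF 1^4·2
Ȟ^0 = (5 − 5) − 0 = 0, so Ȟ^0 ≅ 0
Ȟ^1 = (5 − 0) − 5 = 0 plus torsion [2], so Ȟ^1 ≅ Z/2
Ȟ^2 = (0 − 0) − 0 = 0, so Ȟ^2 ≅ 0

Ȟ^0 = 0; Ȟ^1 = Z/2; Ȟ^2 = 0


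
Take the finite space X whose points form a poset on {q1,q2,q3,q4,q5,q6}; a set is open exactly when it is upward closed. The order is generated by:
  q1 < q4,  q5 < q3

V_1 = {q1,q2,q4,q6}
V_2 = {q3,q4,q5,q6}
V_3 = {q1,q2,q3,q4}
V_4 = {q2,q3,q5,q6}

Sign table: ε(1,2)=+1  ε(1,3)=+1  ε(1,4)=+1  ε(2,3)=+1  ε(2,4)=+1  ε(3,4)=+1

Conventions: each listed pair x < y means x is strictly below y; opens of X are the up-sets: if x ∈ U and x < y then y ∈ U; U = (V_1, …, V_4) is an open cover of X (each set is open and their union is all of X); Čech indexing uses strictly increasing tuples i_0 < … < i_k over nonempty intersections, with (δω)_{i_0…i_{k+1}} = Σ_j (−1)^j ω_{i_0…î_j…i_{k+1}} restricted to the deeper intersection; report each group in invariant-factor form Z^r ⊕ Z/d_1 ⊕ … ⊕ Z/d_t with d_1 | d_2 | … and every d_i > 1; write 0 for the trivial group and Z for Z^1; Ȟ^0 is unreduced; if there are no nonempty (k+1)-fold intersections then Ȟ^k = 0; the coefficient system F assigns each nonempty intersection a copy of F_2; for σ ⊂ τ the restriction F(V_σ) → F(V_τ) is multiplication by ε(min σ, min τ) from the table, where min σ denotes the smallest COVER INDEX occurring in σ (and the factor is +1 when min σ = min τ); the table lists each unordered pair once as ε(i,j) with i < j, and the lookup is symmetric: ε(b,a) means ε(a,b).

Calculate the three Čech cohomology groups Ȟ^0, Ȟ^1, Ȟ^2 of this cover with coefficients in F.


Ȟ^0 ≅ Z/2, Ȟ^1 ≅ 0, Ȟ^2 ≅ Z/2

nerve simplices:
  V12={q4,q6} V13={q1,q2,q4} V14={q2,q6} V23={q3,q4} V24={q3,q5,q6} V34={q2,q3}
  V123={q4} V124={q6} V134={q2} V234={q3}
C dims 4,6,4; δ0: rk_F2 3; δ1: rk_F2 3
degree 0: 4−3−0 = 1 → Ȟ^0 ≅ Z/2
degree 1: 6−3−3 = 0 → Ȟ^1 ≅ 0
degree 2: 4−0−3 = 1 → Ȟ^2 ≅ Z/2


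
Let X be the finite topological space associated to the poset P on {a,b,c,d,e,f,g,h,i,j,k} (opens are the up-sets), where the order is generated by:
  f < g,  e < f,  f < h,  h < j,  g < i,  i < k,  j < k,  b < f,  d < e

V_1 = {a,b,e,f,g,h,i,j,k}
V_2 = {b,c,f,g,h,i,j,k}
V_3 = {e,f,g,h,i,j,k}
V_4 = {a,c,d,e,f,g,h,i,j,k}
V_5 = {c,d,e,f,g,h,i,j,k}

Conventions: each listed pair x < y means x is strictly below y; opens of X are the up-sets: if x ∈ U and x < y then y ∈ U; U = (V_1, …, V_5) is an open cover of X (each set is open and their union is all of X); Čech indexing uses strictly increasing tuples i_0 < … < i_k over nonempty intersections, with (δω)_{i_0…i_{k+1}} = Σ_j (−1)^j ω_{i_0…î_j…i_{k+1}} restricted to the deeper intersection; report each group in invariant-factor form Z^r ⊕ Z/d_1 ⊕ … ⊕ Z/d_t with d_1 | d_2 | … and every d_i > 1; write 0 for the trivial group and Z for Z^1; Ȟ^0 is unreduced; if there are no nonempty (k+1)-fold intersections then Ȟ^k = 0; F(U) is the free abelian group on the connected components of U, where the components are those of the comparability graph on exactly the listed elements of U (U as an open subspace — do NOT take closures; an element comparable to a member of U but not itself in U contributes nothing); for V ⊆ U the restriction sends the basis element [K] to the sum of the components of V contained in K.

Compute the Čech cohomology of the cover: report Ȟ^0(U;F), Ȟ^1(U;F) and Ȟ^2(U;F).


Ȟ^0 = Z^3, Ȟ^1 = 0 and Ȟ^2 = 0

nerve simplices:
  V12={b,f,g,h,i,j,k} V13={e,f,g,h,i,j,k} V14={a,e,f,g,h,i,j,k} V15={e,f,g,h,i,j,k} V23={f,g,h,i,j,k} V24={c,f,g,h,i,j,k} V25={c,f,g,h,i,j,k} V34={e,f,g,h,i,j,k} V35={e,f,g,h,i,j,k} V45={c,d,e,f,g,h,i,j,k}
  V123={f,g,h,i,j,k} V124={f,g,h,i,j,k} V125={f,g,h,i,j,k} V134={e,f,g,h,i,j,k} V135={e,f,g,h,i,j,k} V145={e,f,g,h,i,j,k} V234={f,g,h,i,j,k} V235={f,g,h,i,j,k} V245={c,f,g,h,i,j,k} V345={e,f,g,h,i,j,k}
  V1234={f,g,h,i,j,k} V1235={f,g,h,i,j,k} V1245={f,g,h,i,j,k} V1345={e,f,g,h,i,j,k} V2345={f,g,h,i,j,k}
  V12345={f,g,h,i,j,k}
components per intersection:
  V1: {a} {b,e,f,g,h,i,j,k}
  V2: {b,f,g,h,i,j,k} {c}
  V3: {e,f,g,h,i,j,k}
  V4: {a} {c} {d,e,f,g,h,i,j,k}
  V5: {c} {d,e,f,g,h,i,j,k}
  V12: {b,f,g,h,i,j,k}
  V13: {e,f,g,h,i,j,k}
  V14: {a} {e,f,g,h,i,j,k}
  V15: {e,f,g,h,i,j,k}
  V23: {f,g,h,i,j,k}
  V24: {c} {f,g,h,i,j,k}
  V25: {c} {f,g,h,i,j,k}
  V34: {e,f,g,h,i,j,k}
  V35: {e,f,g,h,i,j,k}
  V45: {c} {d,e,f,g,h,i,j,k}
  V123: {f,g,h,i,j,k}
  V124: {f,g,h,i,j,k}
  V125: {f,g,h,i,j,k}
  V134: {e,f,g,h,i,j,k}
  V135: {e,f,g,h,i,j,k}
  V145: {e,f,g,h,i,j,k}
  V234: {f,g,h,i,j,k}
  V235: {f,g,h,i,j,k}
  V245: {c} {f,g,h,i,j,k}
  V345: {e,f,g,h,i,j,k}
  V1234: {f,g,h,i,j,k}
  V1235: {f,g,h,i,j,k}
  V1245: {f,g,h,i,j,k}
  V1345: {e,f,g,h,i,j,k}
  V2345: {f,g,h,i,j,k}
  V12345: {f,g,h,i,j,k}
C dims 10,14,11,5; δ0: rk 7, SNF 1^7; δ1: rk 7, SNF 1^7; δ2: rk 4, SNF 1^4
degree 0: 10−7−0 = 3 → Ȟ^0 ≅ Z^3
degree 1: 14−7−7 = 0 → Ȟ^1 ≅ 0
degree 2: 11−4−7 = 0 → Ȟ^2 ≅ 0


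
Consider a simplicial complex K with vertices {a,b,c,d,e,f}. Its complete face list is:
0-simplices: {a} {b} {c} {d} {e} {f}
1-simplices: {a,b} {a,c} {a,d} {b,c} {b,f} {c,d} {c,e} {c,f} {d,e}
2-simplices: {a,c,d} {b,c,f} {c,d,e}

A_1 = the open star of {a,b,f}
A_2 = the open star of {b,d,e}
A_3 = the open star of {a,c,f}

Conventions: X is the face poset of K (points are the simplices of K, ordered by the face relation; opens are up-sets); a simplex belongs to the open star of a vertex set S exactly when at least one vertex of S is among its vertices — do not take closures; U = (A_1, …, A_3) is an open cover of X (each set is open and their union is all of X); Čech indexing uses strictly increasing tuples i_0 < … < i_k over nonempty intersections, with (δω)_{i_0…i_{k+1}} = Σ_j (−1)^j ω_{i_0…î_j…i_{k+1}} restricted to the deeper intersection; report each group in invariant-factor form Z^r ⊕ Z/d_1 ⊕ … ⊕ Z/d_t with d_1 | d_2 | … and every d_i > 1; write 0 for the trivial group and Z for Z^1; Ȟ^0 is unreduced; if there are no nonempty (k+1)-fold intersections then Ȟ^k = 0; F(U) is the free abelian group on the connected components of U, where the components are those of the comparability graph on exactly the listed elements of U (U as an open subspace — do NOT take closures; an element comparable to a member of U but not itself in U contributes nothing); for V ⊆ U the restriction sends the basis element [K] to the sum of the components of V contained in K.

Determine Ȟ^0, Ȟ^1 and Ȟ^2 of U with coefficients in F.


Ȟ^0 = Z, Ȟ^1 = Z and Ȟ^2 = 0

nerve simplices:
  A1={{a},{b},{f},{a,b},{a,c},{a,d},{b,c},{b,f},{c,f},{a,c,d},{b,c,f}} A2={{b},{d},{e},{a,b},{a,d},{b,c},{b,f},{c,d},{c,e},{d,e},{a,c,d},{b,c,f},{c,d,e}} A3={{a},{c},{f},{a,b},{a,c},{a,d},{b,c},{b,f},{c,d},{c,e},{c,f},{a,c,d},{b,c,f},{c,d,e}}
  A12={{b},{a,b},{a,d},{b,c},{b,f},{a,c,d},{b,c,f}} A13={{a},{f},{a,b},{a,c},{a,d},{b,c},{b,f},{c,f},{a,c,d},{b,c,f}} A23={{a,b},{a,d},{b,c},{b,f},{c,d},{c,e},{a,c,d},{b,c,f},{c,d,e}}
  A123={{a,b},{a,d},{b,c},{b,f},{a,c,d},{b,c,f}}
components per intersection:
  A1: {{a},{b},{f},{a,b},{a,c},{a,d},{b,c},{b,f},{c,f},{a,c,d},{b,c,f}}
  A2: {{b},{a,b},{b,c},{b,f},{b,c,f}} {{d},{e},{a,d},{c,d},{c,e},{d,e},{a,c,d},{c,d,e}}
  A3: {{a},{c},{f},{a,b},{a,c},{a,d},{b,c},{b,f},{c,d},{c,e},{c,f},{a,c,d},{b,c,f},{c,d,e}}
  A12: {{b},{a,b},{b,c},{b,f},{b,c,f}} {{a,d},{a,c,d}}
  A13: {{a},{a,b},{a,c},{a,d},{a,c,d}} {{f},{b,c},{b,f},{c,f},{b,c,f}}
  A23: {{a,b}} {{a,d},{c,d},{c,e},{a,c,d},{c,d,e}} {{b,c},{b,f},{b,c,f}}
  A123: {{a,b}} {{a,d},{a,c,d}} {{b,c},{b,f},{b,c,f}}
C dims 4,7,3; δ0: rk 3, SNF 1^3; δ1: rk 3, SNF 1^3
degree 0: 4−3−0 = 1 → Ȟ^0 ≅ Z
degree 1: 7−3−3 = 1 → Ȟ^1 ≅ Z
degree 2: 3−0−3 = 0 → Ȟ^2 ≅ 0


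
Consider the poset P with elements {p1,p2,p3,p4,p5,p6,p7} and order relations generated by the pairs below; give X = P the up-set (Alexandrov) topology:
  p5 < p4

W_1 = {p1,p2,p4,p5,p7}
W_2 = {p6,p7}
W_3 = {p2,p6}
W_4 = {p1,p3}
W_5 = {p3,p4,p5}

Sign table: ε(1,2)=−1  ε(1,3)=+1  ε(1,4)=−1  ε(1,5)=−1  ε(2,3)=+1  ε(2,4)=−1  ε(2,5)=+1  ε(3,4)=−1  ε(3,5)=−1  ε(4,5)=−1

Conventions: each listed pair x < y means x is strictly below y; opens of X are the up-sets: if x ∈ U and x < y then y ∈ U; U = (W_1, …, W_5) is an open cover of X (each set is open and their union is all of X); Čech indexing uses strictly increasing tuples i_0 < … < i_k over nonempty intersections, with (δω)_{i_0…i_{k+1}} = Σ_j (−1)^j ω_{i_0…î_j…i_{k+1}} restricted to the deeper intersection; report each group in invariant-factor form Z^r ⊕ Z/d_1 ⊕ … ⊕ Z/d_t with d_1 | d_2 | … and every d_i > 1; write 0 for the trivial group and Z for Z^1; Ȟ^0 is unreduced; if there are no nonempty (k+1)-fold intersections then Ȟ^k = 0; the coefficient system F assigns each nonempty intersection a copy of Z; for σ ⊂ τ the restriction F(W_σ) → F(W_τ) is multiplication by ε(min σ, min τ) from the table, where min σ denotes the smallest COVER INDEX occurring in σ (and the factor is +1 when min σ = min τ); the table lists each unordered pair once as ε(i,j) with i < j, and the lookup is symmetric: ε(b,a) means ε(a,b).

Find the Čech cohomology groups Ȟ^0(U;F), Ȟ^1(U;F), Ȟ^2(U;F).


nonempty overlaps:
  W12={p7} W13={p2} W14={p1} W15={p4,p5} W23={p6} W45={p3}
C dims 5,6; δ0: rk 5, SNF 1^4·2
degree 0: 5−5−0 = 0 → Ȟ^0 ≅ 0
degree 1: 6−0−5 = 1 plus torsion [2] → Ȟ^1 ≅ Z ⊕ Z/2
degree 2: 0−0−0 = 0 → Ȟ^2 ≅ 0

Ȟ^0 = 0, Ȟ^1 = Z ⊕ Z/2, Ȟ^2 = 0


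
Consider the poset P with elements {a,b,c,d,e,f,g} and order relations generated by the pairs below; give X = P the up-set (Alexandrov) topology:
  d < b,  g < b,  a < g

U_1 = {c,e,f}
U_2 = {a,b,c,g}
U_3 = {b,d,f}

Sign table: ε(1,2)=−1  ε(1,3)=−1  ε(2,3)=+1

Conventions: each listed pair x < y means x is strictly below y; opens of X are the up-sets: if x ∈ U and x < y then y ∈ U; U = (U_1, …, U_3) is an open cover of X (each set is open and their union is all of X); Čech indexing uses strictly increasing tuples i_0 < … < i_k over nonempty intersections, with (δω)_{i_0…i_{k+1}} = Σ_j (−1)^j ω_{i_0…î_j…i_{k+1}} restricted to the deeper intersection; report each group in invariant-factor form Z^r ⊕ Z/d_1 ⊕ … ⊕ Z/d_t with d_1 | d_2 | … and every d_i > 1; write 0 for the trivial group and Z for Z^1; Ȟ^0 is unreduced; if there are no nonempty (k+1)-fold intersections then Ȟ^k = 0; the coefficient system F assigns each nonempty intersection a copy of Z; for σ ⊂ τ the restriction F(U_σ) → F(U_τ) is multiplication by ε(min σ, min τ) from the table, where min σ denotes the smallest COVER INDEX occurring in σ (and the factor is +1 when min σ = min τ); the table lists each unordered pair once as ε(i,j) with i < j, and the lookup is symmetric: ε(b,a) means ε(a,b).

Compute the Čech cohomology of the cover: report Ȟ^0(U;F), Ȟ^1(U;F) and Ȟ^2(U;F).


cover nerve:
  U12={c} U13={f} U23={b}
C dims 3,3; δ0: rk 2, SNF 1^2
Ȟ^0: (3−2)−0=1 ⇒ Z
Ȟ^1: (3−0)−2=1 ⇒ Z
Ȟ^2: (0−0)−0=0 ⇒ 0

Ȟ^0(U;F) ≅ Z; Ȟ^1(U;F) ≅ Z; Ȟ^2(U;F) ≅ 0


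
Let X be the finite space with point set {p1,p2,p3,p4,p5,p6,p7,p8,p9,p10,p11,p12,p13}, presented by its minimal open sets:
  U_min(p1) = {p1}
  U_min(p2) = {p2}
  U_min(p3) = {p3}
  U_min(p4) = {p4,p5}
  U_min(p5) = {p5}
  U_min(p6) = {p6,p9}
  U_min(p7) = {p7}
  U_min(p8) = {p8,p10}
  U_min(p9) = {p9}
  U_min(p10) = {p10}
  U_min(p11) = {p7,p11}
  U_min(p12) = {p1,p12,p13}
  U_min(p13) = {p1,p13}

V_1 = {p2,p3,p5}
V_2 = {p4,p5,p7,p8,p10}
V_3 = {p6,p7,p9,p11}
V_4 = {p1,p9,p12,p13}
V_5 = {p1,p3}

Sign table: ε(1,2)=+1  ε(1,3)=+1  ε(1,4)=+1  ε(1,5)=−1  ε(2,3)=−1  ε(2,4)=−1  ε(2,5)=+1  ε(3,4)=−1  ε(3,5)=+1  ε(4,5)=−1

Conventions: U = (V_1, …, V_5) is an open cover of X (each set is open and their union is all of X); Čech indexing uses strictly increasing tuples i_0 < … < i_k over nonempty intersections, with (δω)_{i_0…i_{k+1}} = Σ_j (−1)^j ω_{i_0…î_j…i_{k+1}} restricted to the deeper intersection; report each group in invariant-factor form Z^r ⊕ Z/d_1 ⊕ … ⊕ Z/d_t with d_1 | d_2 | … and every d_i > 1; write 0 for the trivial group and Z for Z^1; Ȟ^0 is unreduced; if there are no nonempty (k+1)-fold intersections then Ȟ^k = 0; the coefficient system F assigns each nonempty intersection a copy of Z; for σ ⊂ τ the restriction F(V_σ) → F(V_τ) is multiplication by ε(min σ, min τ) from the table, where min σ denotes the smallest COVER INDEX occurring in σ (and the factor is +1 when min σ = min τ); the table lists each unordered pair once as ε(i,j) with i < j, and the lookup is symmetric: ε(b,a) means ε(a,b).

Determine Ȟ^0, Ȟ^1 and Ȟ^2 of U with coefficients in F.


Ȟ^0 ≅ Z; Ȟ^1 ≅ Z; Ȟ^2 ≅ 0

nonempty intersections:
  V12={p5} V15={p3} V23={p7} V34={p9} V45={p1}
C dims 5,5; δ0: rk 4, SNF 1^4
Ȟ^0: (5−4)−0=1 ⇒ Z
Ȟ^1: (5−0)−4=1 ⇒ Z
Ȟ^2: (0−0)−0=0 ⇒ 0


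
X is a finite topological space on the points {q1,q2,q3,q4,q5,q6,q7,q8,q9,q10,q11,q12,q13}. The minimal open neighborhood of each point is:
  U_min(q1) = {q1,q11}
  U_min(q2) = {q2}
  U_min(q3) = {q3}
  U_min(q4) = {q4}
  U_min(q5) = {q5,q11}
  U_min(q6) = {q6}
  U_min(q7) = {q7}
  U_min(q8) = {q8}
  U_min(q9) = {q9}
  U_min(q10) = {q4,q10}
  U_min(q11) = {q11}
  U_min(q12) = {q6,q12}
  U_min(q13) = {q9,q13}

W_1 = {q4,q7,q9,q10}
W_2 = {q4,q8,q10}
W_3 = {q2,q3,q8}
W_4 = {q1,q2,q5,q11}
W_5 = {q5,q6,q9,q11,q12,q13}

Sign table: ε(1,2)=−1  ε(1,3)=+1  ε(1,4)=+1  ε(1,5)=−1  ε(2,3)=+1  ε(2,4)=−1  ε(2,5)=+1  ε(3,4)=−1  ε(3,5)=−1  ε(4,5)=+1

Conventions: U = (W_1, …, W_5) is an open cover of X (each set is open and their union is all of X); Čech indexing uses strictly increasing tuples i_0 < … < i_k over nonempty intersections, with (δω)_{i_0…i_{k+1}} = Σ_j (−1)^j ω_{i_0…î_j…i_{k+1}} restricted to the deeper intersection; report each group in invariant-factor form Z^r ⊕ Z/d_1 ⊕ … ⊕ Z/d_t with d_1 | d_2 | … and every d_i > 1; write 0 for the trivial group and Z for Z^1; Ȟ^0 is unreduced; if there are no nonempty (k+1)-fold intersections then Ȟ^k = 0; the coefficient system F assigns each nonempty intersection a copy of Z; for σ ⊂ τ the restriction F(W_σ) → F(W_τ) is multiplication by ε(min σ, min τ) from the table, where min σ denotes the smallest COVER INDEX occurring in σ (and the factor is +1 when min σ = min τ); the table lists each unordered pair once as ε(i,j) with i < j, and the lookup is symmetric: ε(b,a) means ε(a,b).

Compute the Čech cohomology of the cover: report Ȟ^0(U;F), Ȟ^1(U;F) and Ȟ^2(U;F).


cover nerve:
  W12={q4,q10} W15={q9} W23={q8} W34={q2} W45={q5,q11}
C dims 5,5; δ0: rk 5, SNF 1^4·2
Ȟ^0: (5−5)−0=0 ⇒ 0
Ȟ^1: (5−0)−5=0 plus torsion [2] ⇒ Z/2
Ȟ^2: (0−0)−0=0 ⇒ 0

Ȟ^0(U;F) ≅ 0, Ȟ^1(U;F) ≅ Z/2 and Ȟ^2(U;F) ≅ 0


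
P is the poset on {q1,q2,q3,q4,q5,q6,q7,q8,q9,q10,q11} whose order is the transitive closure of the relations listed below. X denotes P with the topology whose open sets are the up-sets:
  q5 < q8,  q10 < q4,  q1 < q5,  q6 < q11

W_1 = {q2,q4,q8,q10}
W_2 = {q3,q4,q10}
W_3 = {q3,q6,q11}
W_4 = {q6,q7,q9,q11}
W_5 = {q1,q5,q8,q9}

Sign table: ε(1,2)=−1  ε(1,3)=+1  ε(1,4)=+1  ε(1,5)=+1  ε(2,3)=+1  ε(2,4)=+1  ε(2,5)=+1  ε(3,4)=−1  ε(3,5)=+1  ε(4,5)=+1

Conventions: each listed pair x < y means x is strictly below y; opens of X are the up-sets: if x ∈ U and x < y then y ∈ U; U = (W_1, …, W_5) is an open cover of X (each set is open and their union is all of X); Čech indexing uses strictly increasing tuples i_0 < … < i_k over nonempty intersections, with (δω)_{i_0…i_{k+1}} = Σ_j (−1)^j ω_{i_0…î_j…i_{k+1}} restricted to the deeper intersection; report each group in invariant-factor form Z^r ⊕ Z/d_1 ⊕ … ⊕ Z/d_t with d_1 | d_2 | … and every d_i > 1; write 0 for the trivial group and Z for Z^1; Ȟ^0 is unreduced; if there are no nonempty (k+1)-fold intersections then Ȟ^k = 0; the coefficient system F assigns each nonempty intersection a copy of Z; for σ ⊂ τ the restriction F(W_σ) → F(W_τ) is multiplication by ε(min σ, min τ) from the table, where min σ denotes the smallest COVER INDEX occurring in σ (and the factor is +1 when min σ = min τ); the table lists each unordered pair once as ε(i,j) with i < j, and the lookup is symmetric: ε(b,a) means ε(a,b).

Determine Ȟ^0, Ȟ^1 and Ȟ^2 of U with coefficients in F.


Ȟ^0 = Z,  Ȟ^1 = Z,  Ȟ^2 = 0

nerve simplices:
  W12={q4,q10} W15={q8} W23={q3} W34={q6,q11} W45={q9}
C dims 5,5; δ0: rk 4, SNF 1^4
degree 0: 5−4−0 = 1 → Ȟ^0 ≅ Z
degree 1: 5−0−4 = 1 → Ȟ^1 ≅ Z
degree 2: 0−0−0 = 0 → Ȟ^2 ≅ 0


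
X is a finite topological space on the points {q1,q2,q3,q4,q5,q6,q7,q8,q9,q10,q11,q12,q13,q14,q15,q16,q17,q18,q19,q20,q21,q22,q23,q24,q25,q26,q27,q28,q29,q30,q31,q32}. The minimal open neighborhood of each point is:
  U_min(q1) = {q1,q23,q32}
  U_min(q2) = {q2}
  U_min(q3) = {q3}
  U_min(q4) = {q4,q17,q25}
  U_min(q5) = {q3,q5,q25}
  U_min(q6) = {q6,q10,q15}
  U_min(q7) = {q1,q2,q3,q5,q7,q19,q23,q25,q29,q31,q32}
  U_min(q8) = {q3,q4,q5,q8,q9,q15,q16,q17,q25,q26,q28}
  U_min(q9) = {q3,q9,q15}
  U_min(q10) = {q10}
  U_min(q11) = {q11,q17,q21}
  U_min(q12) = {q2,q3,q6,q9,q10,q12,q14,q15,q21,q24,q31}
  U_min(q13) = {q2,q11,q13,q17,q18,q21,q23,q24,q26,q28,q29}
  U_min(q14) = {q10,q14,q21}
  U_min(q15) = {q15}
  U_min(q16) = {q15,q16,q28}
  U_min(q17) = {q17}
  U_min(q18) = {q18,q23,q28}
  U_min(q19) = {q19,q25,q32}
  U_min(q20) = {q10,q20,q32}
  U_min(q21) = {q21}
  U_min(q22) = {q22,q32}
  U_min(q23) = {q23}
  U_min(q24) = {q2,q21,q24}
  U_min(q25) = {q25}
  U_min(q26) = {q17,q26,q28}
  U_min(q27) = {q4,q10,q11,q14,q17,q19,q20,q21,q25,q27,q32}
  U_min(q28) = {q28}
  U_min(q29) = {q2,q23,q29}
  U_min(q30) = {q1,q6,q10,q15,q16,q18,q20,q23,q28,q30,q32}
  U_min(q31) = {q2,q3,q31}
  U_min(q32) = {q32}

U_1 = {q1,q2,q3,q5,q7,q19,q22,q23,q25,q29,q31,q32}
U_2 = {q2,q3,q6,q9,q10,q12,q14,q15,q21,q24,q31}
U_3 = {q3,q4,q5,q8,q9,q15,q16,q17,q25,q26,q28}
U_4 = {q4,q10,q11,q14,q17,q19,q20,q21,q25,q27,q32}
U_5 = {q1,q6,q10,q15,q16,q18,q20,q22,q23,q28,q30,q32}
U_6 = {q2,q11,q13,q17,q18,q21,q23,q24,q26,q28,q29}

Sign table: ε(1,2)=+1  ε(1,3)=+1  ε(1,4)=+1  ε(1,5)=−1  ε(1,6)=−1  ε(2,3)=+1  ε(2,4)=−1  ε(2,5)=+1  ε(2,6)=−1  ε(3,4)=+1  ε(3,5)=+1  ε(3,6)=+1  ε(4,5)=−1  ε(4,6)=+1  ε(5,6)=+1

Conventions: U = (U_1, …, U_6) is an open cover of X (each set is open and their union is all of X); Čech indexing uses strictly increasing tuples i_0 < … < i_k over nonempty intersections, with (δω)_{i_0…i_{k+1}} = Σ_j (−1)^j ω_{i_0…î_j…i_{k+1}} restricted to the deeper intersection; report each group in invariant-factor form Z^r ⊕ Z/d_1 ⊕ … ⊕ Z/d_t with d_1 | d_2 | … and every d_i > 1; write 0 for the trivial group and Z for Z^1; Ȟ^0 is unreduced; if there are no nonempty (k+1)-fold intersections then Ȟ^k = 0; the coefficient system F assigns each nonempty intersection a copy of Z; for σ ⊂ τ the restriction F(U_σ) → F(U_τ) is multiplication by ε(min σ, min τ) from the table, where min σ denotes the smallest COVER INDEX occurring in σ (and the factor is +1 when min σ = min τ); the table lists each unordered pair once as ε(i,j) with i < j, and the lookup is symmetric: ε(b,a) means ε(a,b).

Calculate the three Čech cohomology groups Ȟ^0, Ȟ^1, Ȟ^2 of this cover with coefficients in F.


Ȟ^0(U;F) ≅ 0; Ȟ^1(U;F) ≅ Z/2; Ȟ^2(U;F) ≅ Z

nonempty overlaps:
  U12={q2,q3,q31} U13={q3,q5,q25} U14={q19,q25,q32} U15={q1,q22,q23,q32} U16={q2,q23,q29} U23={q3,q9,q15} U24={q10,q14,q21} U25={q6,q10,q15} U26={q2,q21,q24} U34={q4,q17,q25} U35={q15,q16,q28} U36={q17,q26,q28} U45={q10,q20,q32} U46={q11,q17,q21} U56={q18,q23,q28}
  U123={q3} U126={q2} U134={q25} U145={q32} U156={q23} U235={q15} U245={q10} U246={q21} U346={q17} U356={q28}
C dims 6,15,10; δ0: rk 6, SNF 1^5·2; δ1: rk 9, SNF 1^9
degree 0: 6−6−0 = 0 → Ȟ^0 ≅ 0
degree 1: 15−9−6 = 0 plus torsion [2] → Ȟ^1 ≅ Z/2
degree 2: 10−0−9 = 1 → Ȟ^2 ≅ Z


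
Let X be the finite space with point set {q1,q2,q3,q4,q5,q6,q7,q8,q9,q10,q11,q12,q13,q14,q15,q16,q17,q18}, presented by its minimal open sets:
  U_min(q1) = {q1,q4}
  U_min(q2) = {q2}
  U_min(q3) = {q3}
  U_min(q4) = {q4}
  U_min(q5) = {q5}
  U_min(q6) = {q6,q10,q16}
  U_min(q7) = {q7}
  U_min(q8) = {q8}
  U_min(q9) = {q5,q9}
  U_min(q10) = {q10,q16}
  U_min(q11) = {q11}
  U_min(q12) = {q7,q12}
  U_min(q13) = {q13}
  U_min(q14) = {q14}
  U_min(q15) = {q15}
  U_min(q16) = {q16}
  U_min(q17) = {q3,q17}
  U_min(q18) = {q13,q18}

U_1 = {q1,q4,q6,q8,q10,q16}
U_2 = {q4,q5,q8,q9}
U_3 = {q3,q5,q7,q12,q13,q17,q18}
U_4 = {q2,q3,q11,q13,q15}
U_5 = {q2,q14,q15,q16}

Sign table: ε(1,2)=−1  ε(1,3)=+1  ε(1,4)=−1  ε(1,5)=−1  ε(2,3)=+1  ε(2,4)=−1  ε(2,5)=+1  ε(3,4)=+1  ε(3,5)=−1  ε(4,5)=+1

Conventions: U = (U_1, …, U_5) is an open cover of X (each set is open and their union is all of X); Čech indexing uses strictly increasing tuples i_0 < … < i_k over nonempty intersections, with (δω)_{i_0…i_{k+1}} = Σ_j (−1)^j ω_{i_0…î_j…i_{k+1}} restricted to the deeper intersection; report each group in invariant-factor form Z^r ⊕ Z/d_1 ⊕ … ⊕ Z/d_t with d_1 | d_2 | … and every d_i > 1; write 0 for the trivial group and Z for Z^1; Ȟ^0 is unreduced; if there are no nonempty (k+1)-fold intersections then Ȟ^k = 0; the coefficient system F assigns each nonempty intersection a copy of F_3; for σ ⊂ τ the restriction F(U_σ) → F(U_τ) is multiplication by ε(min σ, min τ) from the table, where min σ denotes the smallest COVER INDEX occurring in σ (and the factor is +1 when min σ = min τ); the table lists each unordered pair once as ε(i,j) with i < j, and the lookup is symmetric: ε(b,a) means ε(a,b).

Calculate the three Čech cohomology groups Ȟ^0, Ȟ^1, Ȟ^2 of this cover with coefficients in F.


cover nerve:
  U12={q4,q8} U15={q16} U23={q5} U34={q3,q13} U45={q2,q15}
C dims 5,5; δ0: rk_F3 4
Ȟ^0: (5−4)−0=1 ⇒ Z/3
Ȟ^1: (5−0)−4=1 ⇒ Z/3
Ȟ^2: (0−0)−0=0 ⇒ 0

Ȟ^0 ≅ Z/3, Ȟ^1 ≅ Z/3, Ȟ^2 ≅ 0


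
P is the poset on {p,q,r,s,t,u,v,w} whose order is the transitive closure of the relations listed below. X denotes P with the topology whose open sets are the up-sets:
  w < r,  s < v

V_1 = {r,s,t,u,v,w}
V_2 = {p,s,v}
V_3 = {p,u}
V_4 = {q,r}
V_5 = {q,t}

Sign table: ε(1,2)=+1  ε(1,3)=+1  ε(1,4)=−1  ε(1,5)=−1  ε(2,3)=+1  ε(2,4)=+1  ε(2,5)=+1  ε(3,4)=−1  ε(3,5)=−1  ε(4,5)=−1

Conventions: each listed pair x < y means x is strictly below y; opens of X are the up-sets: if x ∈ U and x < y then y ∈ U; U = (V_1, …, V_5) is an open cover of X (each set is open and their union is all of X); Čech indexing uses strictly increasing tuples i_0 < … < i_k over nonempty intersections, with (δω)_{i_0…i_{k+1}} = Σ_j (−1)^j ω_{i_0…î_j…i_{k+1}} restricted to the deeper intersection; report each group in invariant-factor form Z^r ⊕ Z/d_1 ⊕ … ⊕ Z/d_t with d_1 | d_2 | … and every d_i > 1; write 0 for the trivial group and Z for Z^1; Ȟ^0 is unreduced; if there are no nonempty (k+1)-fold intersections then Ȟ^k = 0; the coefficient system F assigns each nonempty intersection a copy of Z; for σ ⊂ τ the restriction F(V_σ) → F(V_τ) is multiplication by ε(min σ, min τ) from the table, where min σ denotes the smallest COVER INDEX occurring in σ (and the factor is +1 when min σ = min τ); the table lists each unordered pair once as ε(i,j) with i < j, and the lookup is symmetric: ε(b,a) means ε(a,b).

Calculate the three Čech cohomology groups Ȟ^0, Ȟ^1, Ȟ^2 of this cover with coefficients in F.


Ȟ^0 = 0, Ȟ^1 = Z ⊕ Z/2, Ȟ^2 = 0

nerve of the cover:
  V12={s,v} V13={u} V14={r} V15={t} V23={p} V45={q}
C dims 5,6; δ0: rk 5, SNF 1^4·2
Ȟ^0 = (5 − 5) − 0 = 0, so Ȟ^0 ≅ 0
Ȟ^1 = (6 − 0) − 5 = 1 plus torsion [2], so Ȟ^1 ≅ Z ⊕ Z/2
Ȟ^2 = (0 − 0) − 0 = 0, so Ȟ^2 ≅ 0


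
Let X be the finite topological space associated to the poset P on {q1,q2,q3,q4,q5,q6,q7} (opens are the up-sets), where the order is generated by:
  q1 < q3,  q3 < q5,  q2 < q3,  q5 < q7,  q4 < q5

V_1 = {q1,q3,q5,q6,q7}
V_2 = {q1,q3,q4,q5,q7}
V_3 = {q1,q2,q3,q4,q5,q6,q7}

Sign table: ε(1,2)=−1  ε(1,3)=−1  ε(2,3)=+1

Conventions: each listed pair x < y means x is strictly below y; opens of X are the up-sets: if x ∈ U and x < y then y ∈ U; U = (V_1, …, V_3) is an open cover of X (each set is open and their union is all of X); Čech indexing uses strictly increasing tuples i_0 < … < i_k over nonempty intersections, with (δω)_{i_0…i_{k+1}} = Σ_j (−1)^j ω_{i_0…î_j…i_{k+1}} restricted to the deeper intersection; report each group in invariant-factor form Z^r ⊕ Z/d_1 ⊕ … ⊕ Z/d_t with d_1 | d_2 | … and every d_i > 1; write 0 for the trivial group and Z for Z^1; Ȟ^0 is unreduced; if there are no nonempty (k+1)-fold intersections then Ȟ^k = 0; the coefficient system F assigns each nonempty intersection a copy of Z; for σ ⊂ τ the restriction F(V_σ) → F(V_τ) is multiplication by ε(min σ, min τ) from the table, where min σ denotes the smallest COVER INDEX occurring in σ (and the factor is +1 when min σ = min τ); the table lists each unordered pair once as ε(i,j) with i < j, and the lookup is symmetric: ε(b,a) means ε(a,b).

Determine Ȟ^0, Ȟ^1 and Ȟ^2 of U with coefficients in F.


Ȟ^0(U;F) ≅ Z, Ȟ^1(U;F) ≅ 0, Ȟ^2(U;F) ≅ 0

nerve simplices:
  V12={q1,q3,q5,q7} V13={q1,q3,q5,q6,q7} V23={q1,q3,q4,q5,q7}
  V123={q1,q3,q5,q7}
C dims 3,3,1; δ0: rk 2, SNF 1^2; δ1: rk 1, SNF 1^1
degree 0: 3−2−0 = 1 → Ȟ^0 ≅ Z
degree 1: 3−1−2 = 0 → Ȟ^1 ≅ 0
degree 2: 1−0−1 = 0 → Ȟ^2 ≅ 0


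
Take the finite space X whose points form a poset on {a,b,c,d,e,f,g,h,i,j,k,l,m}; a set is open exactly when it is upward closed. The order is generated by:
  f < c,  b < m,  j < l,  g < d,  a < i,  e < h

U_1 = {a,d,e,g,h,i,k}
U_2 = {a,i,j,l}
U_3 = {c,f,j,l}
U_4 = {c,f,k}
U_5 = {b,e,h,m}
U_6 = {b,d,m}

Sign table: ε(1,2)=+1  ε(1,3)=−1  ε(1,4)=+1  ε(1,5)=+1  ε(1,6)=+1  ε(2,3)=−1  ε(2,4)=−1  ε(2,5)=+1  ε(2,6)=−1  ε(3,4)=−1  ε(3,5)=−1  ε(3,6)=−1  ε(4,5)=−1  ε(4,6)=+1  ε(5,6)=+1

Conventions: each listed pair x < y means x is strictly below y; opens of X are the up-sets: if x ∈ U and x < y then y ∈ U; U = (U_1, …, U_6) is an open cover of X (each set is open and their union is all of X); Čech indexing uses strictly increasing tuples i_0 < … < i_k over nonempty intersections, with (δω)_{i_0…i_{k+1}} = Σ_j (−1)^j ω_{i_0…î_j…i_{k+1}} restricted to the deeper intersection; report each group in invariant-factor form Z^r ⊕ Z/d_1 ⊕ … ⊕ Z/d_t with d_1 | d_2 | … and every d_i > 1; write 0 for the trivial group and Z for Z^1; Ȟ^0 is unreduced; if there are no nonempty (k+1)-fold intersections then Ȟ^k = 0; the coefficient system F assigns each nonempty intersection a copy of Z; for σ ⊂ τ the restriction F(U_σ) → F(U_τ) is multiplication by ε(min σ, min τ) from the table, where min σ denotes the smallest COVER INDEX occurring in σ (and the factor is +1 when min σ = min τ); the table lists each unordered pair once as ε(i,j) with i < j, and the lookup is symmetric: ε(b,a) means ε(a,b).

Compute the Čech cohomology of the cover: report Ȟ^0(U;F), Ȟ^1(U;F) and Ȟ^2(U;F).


nerve of the cover:
  U12={a,i} U14={k} U15={e,h} U16={d} U23={j,l} U34={c,f} U56={b,m}
C dims 6,7; δ0: rk 5, SNF 1^5
Ȟ^0 = (6 − 5) − 0 = 1, so Ȟ^0 ≅ Z
Ȟ^1 = (7 − 0) − 5 = 2, so Ȟ^1 ≅ Z^2
Ȟ^2 = (0 − 0) − 0 = 0, so Ȟ^2 ≅ 0

Ȟ^0 = Z, Ȟ^1 = Z^2 and Ȟ^2 = 0
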